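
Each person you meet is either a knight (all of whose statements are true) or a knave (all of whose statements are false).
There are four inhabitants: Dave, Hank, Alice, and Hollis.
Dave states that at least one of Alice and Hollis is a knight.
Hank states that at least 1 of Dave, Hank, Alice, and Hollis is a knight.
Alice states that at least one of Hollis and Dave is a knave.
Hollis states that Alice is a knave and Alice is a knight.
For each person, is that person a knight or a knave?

Knights: Dave, Hank, and Alice. Knaves: Hollis.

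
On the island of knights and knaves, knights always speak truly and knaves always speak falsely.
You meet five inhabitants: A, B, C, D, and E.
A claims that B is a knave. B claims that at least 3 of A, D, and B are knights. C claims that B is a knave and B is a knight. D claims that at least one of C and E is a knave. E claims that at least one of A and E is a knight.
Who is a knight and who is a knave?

As a knight, A's statement "B is a knave" should be True; it is.
B (knave): "at least 3 of A, D, and B are knights" — false. ✓
C (knave): "B is a knave and B is a knight" — false. ✓
As a knight, D's statement "at least one of C and E is a knave" should be True; it is.
E is a knight; "at least one of A and E is a knight" is True, as required.

Knights: A, D, and E. Knaves: B and C.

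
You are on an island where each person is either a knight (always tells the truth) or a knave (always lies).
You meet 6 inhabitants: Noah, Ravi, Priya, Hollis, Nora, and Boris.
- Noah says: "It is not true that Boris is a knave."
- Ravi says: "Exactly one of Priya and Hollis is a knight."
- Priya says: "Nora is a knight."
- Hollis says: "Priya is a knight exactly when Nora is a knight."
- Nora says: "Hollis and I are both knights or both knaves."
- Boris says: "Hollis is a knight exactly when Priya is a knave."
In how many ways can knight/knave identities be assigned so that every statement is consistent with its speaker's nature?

Consistent assignments:
  Noah=knight, Ravi=knight, Priya=knave, Hollis=knight, Nora=knave, Boris=knight
  Noah=knave, Ravi=knave, Priya=knight, Hollis=knight, Nora=knight, Boris=knave

2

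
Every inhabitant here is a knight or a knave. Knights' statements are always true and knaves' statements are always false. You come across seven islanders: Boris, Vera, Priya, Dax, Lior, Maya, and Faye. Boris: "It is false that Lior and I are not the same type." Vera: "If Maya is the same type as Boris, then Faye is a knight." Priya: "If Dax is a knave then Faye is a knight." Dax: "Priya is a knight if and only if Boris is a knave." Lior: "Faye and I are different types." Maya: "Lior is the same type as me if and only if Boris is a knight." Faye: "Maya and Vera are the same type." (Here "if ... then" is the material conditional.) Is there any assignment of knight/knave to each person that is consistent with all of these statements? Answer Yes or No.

No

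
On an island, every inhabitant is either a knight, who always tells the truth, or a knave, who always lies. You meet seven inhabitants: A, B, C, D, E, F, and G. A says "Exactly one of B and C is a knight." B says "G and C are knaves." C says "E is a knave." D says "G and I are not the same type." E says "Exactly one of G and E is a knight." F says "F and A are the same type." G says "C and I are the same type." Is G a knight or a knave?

G is a knave.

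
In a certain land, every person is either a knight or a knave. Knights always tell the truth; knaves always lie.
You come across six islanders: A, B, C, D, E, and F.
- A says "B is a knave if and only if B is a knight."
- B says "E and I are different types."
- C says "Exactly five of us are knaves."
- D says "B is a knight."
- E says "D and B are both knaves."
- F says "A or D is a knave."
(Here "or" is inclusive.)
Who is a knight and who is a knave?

A is a knave, B is a knight, C is a knave, D is a knight, E is a knave, and F is a knight.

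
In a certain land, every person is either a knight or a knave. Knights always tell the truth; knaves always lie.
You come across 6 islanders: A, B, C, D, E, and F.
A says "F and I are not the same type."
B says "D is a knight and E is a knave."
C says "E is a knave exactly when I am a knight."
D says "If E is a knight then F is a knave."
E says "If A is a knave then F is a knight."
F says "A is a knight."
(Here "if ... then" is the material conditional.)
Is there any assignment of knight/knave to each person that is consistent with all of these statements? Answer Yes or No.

Yes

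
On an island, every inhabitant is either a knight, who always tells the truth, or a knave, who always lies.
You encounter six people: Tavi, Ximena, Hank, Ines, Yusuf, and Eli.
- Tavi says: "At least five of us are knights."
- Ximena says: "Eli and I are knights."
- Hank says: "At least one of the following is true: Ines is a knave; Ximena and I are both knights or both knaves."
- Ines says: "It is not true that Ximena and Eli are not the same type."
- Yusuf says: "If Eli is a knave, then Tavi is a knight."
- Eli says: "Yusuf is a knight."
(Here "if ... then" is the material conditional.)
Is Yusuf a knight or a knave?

Yusuf is a knight.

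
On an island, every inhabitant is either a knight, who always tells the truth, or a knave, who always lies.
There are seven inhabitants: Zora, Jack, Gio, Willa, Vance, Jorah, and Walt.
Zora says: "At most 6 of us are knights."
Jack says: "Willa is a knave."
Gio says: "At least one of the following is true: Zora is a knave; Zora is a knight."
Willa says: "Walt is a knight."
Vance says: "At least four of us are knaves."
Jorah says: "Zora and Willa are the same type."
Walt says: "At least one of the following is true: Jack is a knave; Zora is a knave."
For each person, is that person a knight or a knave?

Zora (knight): "at most 6 of us are knights" — True. ✓
Jack is a knave, so "Willa is a knave" must be false — and it is.
Gio (knight): "at least one of the following is true: Zora is a knave; Zora is a knight" — True. ✓
Willa (knight): "Walt is a knight" — True. ✓
Since Vance is a knave, "at least four of us are knaves" needs to be false, which holds.
Jorah is a knight; "Zora and Willa are the same type" is True, as required.
Walt (knight): "at least one of the following is true: Jack is a knave; Zora is a knave" — True. ✓

Zora is a knight, Jack is a knave, Gio is a knight, Willa is a knight, Vance is a knave, Jorah is a knight, and Walt is a knight.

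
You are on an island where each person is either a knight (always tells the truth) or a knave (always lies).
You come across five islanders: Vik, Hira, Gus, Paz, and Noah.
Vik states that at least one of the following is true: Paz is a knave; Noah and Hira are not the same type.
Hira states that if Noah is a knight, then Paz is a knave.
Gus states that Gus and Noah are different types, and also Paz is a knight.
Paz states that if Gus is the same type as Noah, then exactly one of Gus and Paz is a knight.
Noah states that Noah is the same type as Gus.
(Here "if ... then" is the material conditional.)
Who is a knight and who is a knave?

Suppose Vik is a knave. Then Vik's statement "at least one of the following is true: Paz is a knave; Noah and Hira are not the same type" would have to be false. Checking the 16 ways to assign the others, none is consistent with every speaker.
(For instance, with Hira=knight, Gus=knight, Paz=knight, Noah=knave, Vik's claim "at least one of the following is true: Paz is a knave; Noah and Hira are not the same type" comes out true where it would need to be false.)
So Vik must be a knight, making "at least one of the following is true: Paz is a knave; Noah and Hira are not the same type" true. Taking Vik=knight, Hira=knight, Gus=knight, Paz=knight, Noah=knave, each remaining statement checks out:
  Hira (knight): "if Noah is a knight, then Paz is a knave" — true. ✓
  Gus (knight): "Gus and Noah are different types, and also Paz is a knight" — true. ✓
  Paz (knight): "if Gus is the same type as Noah, then exactly one of Gus and Paz is a knight" — true. ✓
  Noah (knave): "Noah is the same type as Gus" — false. ✓
This is the unique consistent assignment.

Vik is a knight, Hira is a knight, Gus is a knight, Paz is a knight, and Noah is a knave.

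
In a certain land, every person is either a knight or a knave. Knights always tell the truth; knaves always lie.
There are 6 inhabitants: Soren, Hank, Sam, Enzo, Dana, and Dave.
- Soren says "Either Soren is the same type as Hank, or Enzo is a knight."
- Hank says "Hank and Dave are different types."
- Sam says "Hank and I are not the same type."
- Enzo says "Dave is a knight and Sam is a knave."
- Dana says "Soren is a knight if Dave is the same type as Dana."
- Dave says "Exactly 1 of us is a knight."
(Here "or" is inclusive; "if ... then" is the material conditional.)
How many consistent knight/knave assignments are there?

0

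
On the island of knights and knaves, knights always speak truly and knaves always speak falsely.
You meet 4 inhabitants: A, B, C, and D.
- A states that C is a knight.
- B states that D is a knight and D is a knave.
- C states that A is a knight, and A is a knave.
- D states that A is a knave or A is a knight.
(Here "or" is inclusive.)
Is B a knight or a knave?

B is a knave.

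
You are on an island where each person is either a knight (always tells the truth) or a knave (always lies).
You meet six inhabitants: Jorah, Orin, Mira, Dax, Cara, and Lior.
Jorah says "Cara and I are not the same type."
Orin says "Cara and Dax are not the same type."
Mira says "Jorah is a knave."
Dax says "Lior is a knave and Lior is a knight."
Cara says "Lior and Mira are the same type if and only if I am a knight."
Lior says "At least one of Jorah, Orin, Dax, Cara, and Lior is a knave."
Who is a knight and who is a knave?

Knights: Mira and Lior. Knaves: Jorah, Orin, Dax, and Cara.

As a knave, Jorah's statement "Cara and I are not the same type" should be false; it is.
Orin is a knave, so "Cara and Dax are not the same type" must be false — and it is.
Mira is a knight; "Jorah is a knave" is true, as required.
As a knave, Dax's statement "Lior is a knave and Lior is a knight" should be false; it is.
Cara is a knave, so "Lior and Mira are the same type if and only if I am a knight" must be false — and it is.
Lior (knight): "at least one of Jorah, Orin, Dax, Cara, and Lior is a knave" — true. ✓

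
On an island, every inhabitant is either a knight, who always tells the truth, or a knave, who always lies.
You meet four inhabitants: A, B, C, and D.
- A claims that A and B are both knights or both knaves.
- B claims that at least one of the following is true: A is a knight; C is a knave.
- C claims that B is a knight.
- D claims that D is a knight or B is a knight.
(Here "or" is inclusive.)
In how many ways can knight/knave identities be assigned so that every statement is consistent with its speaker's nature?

1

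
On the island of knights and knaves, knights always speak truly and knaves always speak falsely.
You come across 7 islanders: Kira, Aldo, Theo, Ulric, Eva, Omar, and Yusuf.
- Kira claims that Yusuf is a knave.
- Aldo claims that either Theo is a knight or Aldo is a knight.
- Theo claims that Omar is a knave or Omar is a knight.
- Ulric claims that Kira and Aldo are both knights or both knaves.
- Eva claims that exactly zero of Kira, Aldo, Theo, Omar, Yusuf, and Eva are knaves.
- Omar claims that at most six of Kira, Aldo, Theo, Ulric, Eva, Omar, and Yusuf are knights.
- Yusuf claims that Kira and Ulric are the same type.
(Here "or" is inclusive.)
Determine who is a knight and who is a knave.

Kira is a knave, Aldo is a knight, Theo is a knight, Ulric is a knave, Eva is a knave, Omar is a knight, and Yusuf is a knight.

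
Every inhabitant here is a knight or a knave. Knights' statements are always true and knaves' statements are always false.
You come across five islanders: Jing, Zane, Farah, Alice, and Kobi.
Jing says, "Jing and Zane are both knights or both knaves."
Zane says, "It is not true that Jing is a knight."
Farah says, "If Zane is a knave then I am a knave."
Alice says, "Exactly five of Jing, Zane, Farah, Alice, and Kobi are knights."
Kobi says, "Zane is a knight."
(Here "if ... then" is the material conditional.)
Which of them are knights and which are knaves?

Jing is a knave, Zane is a knight, Farah is a knight, Alice is a knave, and Kobi is a knight.

Suppose Jing is a knight. Then Jing's statement "Jing and Zane are both knights or both knaves" would have to be true. Checking the 16 ways to assign the others, none is consistent with every speaker.
(For instance, with Zane=knight, Farah=knight, Alice=knave, Kobi=knight, Zane's claim "it is not true that Jing is a knight" comes out false where it would need to be true.)
So Jing must be a knave, making "Jing and Zane are both knights or both knaves" false. Taking Jing=knave, Zane=knight, Farah=knight, Alice=knave, Kobi=knight, each remaining statement checks out:
  Zane (knight): "it is not true that Jing is a knight" — true. ✓
  Farah (knight): "if Zane is a knave then I am a knave" — true. ✓
  Alice (knave): "exactly five of Jing, Zane, Farah, Alice, and Kobi are knights" — false. ✓
  Kobi (knight): "Zane is a knight" — true. ✓
This is the unique consistent assignment.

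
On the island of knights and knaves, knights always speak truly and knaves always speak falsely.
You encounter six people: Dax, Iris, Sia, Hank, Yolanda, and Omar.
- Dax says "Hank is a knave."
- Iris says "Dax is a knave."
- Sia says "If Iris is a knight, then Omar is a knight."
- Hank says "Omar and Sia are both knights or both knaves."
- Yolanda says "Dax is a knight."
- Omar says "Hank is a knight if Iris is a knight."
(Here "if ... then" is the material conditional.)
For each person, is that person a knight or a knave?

Dax is a knave, and the claim "Hank is a knave" is indeed False.
Iris is a knight; "Dax is a knave" is True, as required.
Sia is a knight, so "if Iris is a knight, then Omar is a knight" must be True — and it is.
As a knight, Hank's statement "Omar and Sia are both knights or both knaves" should be True; it is.
Yolanda (knave): "Dax is a knight" — False. ✓
Omar is a knight; "Hank is a knight if Iris is a knight" is True, as required.

Dax is a knave, Iris is a knight, Sia is a knight, Hank is a knight, Yolanda is a knave, and Omar is a knight.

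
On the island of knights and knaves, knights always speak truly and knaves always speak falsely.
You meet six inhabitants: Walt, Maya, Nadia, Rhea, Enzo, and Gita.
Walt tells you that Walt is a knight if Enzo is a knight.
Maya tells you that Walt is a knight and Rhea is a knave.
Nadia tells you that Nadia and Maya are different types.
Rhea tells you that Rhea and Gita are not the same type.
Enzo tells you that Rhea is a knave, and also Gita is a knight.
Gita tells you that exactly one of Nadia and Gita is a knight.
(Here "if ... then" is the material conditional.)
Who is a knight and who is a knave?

Walt is a knight, Maya is a knave, Nadia is a knave, Rhea is a knight, Enzo is a knave, and Gita is a knave.

Walt is a knight, and the claim "Walt is a knight if Enzo is a knight" is indeed True.
As a knave, Maya's statement "Walt is a knight and Rhea is a knave" should be False; it is.
As a knave, Nadia's statement "Nadia and Maya are different types" should be False; it is.
Rhea is a knight, and the claim "Rhea and Gita are not the same type" is indeed True.
As a knave, Enzo's statement "Rhea is a knave, and also Gita is a knight" should be False; it is.
Gita is a knave, so "exactly one of Nadia and Gita is a knight" must be False — and it is.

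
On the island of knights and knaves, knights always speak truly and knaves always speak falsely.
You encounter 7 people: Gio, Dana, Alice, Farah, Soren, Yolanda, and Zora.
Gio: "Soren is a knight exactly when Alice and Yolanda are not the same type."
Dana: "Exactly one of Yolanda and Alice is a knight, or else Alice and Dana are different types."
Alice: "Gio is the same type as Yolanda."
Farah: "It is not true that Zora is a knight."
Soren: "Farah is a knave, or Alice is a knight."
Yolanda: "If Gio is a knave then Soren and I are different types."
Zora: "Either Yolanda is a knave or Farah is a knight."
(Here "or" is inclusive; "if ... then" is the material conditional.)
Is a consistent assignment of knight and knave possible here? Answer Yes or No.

Checking all 128 assignments, each has at least one speaker whose statement's truth value contradicts their type.

No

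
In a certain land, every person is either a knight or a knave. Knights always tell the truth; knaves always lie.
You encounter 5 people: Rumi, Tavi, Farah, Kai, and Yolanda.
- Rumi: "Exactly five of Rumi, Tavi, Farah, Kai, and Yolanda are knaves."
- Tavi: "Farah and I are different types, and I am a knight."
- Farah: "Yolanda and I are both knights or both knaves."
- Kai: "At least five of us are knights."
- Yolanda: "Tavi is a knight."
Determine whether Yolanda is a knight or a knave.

Consistent assignments: {Rumi=knave, Tavi=knight, Farah=knave, Kai=knave, Yolanda=knight}
In every consistent assignment, Yolanda is a knight.

Yolanda is a knight.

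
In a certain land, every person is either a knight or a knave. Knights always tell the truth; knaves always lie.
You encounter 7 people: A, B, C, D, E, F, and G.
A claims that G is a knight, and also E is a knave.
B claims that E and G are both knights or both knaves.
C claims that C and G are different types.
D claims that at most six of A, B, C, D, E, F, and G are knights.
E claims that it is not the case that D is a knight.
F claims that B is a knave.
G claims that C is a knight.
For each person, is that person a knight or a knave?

A is a knave, so "G is a knight, and also E is a knave" must be false — and it is.
B (knight): "E and G are both knights or both knaves" — true. ✓
C (knave): "C and G are different types" — false. ✓
D is a knight, and the claim "at most six of A, B, C, D, E, F, and G are knights" is indeed true.
Since E is a knave, "it is not the case that D is a knight" needs to be false, which holds.
Since F is a knave, "B is a knave" needs to be false, which holds.
G is a knave, so "C is a knight" must be false — and it is.

A is a knave, B is a knight, C is a knave, D is a knight, E is a knave, F is a knave, and G is a knave.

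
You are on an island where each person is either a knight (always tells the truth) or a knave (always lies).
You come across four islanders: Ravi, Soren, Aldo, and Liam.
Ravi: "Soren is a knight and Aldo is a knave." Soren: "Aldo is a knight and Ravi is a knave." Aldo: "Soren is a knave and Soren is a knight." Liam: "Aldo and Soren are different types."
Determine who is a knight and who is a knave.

Ravi is a knave, and the claim "Soren is a knight and Aldo is a knave" is indeed False.
Since Soren is a knave, "Aldo is a knight and Ravi is a knave" needs to be False, which holds.
As a knave, Aldo's statement "Soren is a knave and Soren is a knight" should be False; it is.
Liam (knave): "Aldo and Soren are different types" — False. ✓

Ravi is a knave, Soren is a knave, Aldo is a knave, and Liam is a knave.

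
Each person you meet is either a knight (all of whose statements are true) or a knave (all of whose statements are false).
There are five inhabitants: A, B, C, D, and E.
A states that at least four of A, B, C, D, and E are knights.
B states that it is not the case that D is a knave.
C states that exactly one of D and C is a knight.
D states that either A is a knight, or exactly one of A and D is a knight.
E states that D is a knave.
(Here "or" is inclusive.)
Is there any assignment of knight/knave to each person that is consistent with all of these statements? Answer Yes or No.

Yes

One consistent assignment: A=knave, B=knave, C=knight, D=knave, E=knight.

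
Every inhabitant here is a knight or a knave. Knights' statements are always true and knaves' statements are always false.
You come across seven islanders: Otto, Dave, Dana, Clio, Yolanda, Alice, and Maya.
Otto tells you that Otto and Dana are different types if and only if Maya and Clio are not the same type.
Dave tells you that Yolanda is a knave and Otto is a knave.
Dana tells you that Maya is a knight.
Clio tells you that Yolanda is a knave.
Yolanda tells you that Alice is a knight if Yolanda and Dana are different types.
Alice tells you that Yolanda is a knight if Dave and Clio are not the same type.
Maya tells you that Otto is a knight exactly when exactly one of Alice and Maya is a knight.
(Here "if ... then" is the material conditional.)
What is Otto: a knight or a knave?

Consistent assignments: {Otto=knight, Dave=knave, Dana=knight, Clio=knight, Yolanda=knave, Alice=knave, Maya=knight}
In every consistent assignment, Otto is a knight.

Otto is a knight.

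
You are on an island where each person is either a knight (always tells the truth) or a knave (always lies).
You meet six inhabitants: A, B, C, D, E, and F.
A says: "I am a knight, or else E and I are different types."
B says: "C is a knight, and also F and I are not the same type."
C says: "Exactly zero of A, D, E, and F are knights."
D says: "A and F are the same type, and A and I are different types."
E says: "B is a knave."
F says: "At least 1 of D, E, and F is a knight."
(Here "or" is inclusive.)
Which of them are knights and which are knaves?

Knights: B and C. Knaves: A, D, E, and F.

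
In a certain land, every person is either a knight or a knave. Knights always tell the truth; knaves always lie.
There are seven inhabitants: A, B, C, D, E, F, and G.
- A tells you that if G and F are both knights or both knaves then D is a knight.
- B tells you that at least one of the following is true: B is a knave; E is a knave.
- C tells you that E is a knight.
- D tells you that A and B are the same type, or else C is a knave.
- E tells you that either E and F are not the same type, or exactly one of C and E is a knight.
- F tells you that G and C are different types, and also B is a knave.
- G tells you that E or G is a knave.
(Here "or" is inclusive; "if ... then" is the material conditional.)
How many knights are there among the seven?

4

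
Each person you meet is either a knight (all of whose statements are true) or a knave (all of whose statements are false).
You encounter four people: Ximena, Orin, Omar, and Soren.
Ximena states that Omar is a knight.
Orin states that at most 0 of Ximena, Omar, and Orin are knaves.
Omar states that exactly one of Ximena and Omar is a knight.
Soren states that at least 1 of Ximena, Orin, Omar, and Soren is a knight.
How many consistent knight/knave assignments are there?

2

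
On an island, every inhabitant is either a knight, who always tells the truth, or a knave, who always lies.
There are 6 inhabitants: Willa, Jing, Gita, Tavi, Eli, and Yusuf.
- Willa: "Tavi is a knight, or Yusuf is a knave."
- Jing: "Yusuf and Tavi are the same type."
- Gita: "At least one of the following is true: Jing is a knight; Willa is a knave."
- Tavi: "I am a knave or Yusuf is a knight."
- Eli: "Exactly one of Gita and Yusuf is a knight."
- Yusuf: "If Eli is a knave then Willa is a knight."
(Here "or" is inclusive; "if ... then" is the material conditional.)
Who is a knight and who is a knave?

Willa is a knight, Jing is a knight, Gita is a knight, Tavi is a knight, Eli is a knave, and Yusuf is a knight.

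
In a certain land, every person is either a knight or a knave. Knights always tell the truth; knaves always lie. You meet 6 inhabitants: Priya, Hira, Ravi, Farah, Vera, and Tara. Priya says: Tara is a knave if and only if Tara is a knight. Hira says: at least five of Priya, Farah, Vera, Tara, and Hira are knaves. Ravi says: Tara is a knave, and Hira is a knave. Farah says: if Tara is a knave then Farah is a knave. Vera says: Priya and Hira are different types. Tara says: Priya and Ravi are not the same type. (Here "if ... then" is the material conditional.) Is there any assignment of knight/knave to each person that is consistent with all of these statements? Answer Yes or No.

No

Checking all 64 assignments, each has at least one speaker whose statement's truth value contradicts their type.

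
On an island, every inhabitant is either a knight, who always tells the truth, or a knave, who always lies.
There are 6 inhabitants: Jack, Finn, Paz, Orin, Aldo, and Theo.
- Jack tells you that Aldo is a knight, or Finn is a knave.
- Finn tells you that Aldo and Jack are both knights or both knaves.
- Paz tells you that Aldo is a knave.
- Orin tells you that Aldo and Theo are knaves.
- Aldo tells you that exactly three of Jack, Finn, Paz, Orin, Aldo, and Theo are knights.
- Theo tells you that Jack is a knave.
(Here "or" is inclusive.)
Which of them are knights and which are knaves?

Jack is a knight, Finn is a knight, Paz is a knave, Orin is a knave, Aldo is a knight, and Theo is a knave.

Jack is a knight, and the claim "Aldo is a knight, or Finn is a knave" is indeed true.
Finn (knight): "Aldo and Jack are both knights or both knaves" — true. ✓
Paz is a knave, so "Aldo is a knave" must be false — and it is.
As a knave, Orin's statement "Aldo and Theo are knaves" should be false; it is.
As a knight, Aldo's statement "exactly three of Jack, Finn, Paz, Orin, Aldo, and Theo are knights" should be true; it is.
Theo is a knave, and the claim "Jack is a knave" is indeed false.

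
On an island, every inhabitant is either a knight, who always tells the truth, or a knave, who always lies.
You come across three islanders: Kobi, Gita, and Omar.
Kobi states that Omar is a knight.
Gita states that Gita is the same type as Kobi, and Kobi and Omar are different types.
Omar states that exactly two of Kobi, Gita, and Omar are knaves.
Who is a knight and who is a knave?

Suppose Kobi is a knight. Then Kobi's statement "Omar is a knight" would have to be true. Checking the 4 ways to assign the others, none is consistent with every speaker.
(For instance, with Gita=knave, Omar=knave, Kobi's claim "Omar is a knight" comes out false where it would need to be true.)
So Kobi must be a knave, making "Omar is a knight" false. Taking Kobi=knave, Gita=knave, Omar=knave, each remaining statement checks out:
  Gita (knave): "Gita is the same type as Kobi, and Kobi and Omar are different types" — false. ✓
  Omar (knave): "exactly two of Kobi, Gita, and Omar are knaves" — false. ✓
This is the unique consistent assignment.

Knights: none. Knaves: Kobi, Gita, and Omar.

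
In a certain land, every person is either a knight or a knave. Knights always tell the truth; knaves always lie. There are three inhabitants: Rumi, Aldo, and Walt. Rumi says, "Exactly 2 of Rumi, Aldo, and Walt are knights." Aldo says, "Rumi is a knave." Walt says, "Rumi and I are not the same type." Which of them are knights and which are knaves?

Rumi is a knave, Aldo is a knight, and Walt is a knave.

Suppose Rumi is a knight. Then Rumi's statement "exactly 2 of Rumi, Aldo, and Walt are knights" would have to be true. Checking the 4 ways to assign the others, none is consistent with every speaker.
(For instance, with Aldo=knight, Walt=knave, Aldo's claim "Rumi is a knave" comes out false where it would need to be true.)
So Rumi must be a knave, making "exactly 2 of Rumi, Aldo, and Walt are knights" false. Taking Rumi=knave, Aldo=knight, Walt=knave, each remaining statement checks out:
  Aldo (knight): "Rumi is a knave" — true. ✓
  Walt (knave): "Rumi and I are not the same type" — false. ✓
This is the unique consistent assignment.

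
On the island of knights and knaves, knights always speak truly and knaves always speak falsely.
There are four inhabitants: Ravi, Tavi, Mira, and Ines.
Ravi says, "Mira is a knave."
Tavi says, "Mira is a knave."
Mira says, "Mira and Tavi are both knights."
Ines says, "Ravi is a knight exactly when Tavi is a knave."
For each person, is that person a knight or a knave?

Ravi is a knight, Tavi is a knight, Mira is a knave, and Ines is a knave.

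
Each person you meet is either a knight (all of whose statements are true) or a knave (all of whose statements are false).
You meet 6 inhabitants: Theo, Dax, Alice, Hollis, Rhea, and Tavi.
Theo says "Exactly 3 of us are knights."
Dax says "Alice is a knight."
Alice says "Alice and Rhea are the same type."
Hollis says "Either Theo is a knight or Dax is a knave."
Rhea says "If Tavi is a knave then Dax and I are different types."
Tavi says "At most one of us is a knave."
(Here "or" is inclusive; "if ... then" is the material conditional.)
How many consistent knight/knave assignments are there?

2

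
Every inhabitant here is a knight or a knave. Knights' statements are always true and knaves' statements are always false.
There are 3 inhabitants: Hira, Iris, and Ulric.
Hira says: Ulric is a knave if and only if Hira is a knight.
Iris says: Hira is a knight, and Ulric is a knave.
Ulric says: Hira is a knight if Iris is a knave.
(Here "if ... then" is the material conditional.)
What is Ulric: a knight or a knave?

Consistent assignments: {Hira=knave, Iris=knave, Ulric=knave}
In every consistent assignment, Ulric is a knave.

Ulric is a knave.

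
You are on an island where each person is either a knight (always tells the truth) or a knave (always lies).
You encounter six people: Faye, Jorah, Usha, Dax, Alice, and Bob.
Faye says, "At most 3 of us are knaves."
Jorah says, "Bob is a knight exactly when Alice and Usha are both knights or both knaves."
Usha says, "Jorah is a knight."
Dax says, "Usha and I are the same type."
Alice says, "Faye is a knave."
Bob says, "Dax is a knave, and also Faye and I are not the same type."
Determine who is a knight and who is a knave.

Faye is a knight; "at most 3 of us are knaves" is true, as required.
As a knight, Jorah's statement "Bob is a knight exactly when Alice and Usha are both knights or both knaves" should be true; it is.
Usha (knight): "Jorah is a knight" — true. ✓
Dax is a knight; "Usha and I are the same type" is true, as required.
Alice is a knave; "Faye is a knave" is False, as required.
Bob is a knave, so "Dax is a knave, and also Faye and I are not the same type" must be False — and it is.

Faye is a knight, Jorah is a knight, Usha is a knight, Dax is a knight, Alice is a knave, and Bob is a knave.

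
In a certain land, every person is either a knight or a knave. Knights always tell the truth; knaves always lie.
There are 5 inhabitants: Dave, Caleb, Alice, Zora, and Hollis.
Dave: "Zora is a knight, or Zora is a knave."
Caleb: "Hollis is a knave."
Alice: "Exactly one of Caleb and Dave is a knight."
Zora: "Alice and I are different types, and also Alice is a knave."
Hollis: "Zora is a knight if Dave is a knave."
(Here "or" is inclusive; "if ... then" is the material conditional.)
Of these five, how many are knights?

The unique consistent assignment is Dave=knight, Caleb=knave, Alice=knight, Zora=knave, Hollis=knight.
That has 3 knights.

3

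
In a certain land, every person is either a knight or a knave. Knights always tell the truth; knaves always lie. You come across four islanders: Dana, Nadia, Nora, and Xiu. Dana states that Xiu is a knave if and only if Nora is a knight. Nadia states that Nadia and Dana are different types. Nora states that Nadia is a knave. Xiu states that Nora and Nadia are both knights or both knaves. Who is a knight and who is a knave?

Knights: Nadia. Knaves: Dana, Nora, and Xiu.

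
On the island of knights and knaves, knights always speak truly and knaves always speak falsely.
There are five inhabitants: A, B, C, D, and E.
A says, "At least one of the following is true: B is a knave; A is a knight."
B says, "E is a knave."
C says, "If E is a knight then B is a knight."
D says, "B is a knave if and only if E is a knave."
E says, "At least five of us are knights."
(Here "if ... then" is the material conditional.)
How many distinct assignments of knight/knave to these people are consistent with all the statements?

2

Consistent assignments:
  A=knight, B=knight, C=knight, D=knave, E=knave
  A=knave, B=knight, C=knight, D=knave, E=knave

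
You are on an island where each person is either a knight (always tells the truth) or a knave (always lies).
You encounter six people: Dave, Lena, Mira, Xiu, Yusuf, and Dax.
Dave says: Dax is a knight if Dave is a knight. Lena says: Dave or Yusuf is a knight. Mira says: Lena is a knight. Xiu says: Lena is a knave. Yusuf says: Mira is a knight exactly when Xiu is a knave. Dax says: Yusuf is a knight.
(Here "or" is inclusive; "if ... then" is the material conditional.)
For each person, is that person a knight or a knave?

Dave is a knight, Lena is a knight, Mira is a knight, Xiu is a knave, Yusuf is a knight, and Dax is a knight.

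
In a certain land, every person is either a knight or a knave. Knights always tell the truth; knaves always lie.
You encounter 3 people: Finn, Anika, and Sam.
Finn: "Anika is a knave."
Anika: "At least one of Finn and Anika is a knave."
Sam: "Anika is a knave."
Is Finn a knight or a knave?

Finn is a knave.

Consistent assignments: {Finn=knave, Anika=knight, Sam=knave}
In every consistent assignment, Finn is a knave.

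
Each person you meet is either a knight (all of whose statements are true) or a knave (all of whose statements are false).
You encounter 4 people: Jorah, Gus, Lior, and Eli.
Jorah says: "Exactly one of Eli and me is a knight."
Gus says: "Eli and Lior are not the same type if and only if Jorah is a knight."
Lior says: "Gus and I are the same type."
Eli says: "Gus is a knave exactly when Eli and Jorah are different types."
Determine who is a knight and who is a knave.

Jorah is a knight, Gus is a knight, Lior is a knight, and Eli is a knave.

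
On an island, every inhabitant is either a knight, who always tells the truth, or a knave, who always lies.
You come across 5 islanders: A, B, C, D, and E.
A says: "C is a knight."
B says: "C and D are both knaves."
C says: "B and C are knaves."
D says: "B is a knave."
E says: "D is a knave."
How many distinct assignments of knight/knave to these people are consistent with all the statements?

1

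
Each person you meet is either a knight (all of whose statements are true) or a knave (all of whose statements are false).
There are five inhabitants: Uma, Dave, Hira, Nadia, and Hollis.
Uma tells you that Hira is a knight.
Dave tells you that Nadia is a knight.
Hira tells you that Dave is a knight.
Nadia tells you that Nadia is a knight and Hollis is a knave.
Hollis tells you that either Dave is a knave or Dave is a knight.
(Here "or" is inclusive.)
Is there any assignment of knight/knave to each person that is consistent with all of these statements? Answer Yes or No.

One consistent assignment: Uma=knave, Dave=knave, Hira=knave, Nadia=knave, Hollis=knight.

Yes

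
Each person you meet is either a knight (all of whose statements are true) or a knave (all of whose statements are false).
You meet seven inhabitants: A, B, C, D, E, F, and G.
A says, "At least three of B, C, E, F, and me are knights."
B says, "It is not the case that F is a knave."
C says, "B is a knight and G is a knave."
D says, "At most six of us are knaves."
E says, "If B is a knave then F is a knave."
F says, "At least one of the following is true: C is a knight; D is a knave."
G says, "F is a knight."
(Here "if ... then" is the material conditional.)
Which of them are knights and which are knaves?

A is a knave, B is a knave, C is a knave, D is a knight, E is a knight, F is a knave, and G is a knave.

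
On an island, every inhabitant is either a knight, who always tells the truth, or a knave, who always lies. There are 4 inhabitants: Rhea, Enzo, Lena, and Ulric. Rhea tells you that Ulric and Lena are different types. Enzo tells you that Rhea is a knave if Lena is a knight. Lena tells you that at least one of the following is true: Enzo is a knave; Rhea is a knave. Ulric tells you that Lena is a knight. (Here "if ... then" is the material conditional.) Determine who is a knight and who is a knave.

Knights: Enzo, Lena, and Ulric. Knaves: Rhea.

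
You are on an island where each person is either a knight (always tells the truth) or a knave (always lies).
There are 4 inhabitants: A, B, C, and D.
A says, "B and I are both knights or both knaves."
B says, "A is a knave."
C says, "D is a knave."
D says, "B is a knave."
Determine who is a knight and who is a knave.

A (knave): "B and I are both knights or both knaves" — False. ✓
Since B is a knight, "A is a knave" needs to be True, which holds.
C (knight): "D is a knave" — True. ✓
D (knave): "B is a knave" — False. ✓

Knights: B and C. Knaves: A and D.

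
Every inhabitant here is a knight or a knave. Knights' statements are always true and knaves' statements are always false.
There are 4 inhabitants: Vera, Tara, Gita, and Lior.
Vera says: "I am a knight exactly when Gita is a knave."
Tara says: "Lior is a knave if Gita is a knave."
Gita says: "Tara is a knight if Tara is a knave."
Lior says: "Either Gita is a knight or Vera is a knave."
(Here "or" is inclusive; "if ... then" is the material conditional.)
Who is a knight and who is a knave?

Vera is a knave, Tara is a knave, Gita is a knave, and Lior is a knight.

Suppose Vera is a knight. Then Vera's statement "I am a knight exactly when Gita is a knave" would have to be true. Checking the 8 ways to assign the others, none is consistent with every speaker.
(For instance, with Tara=knave, Gita=knave, Lior=knight, Lior's claim "either Gita is a knight or Vera is a knave" comes out false where it would need to be true.)
So Vera must be a knave, making "I am a knight exactly when Gita is a knave" false. Taking Vera=knave, Tara=knave, Gita=knave, Lior=knight, each remaining statement checks out:
  Tara (knave): "Lior is a knave if Gita is a knave" — false. ✓
  Gita (knave): "Tara is a knight if Tara is a knave" — false. ✓
  Lior (knight): "either Gita is a knight or Vera is a knave" — true. ✓
This is the unique consistent assignment.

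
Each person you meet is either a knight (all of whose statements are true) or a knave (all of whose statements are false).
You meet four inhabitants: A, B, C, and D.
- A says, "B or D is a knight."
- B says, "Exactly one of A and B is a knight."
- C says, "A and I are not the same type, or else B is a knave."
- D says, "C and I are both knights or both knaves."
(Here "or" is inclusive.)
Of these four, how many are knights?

1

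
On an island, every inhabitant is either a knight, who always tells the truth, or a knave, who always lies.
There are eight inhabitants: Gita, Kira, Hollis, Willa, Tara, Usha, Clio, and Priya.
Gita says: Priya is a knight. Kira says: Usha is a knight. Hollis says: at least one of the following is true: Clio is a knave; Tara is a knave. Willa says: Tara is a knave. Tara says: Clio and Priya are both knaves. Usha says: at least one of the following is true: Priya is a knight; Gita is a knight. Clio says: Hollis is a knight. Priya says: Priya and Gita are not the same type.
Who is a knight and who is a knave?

Gita is a knave, Kira is a knave, Hollis is a knight, Willa is a knight, Tara is a knave, Usha is a knave, Clio is a knight, and Priya is a knave.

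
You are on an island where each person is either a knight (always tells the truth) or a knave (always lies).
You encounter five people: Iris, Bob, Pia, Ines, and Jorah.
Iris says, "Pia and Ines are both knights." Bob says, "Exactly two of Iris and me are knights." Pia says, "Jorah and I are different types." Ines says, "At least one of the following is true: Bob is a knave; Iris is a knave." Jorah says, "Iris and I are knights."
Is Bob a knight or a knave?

Consistent assignments: {Iris=knight, Bob=knave, Pia=knight, Ines=knight, Jorah=knave}; {Iris=knave, Bob=knave, Pia=knave, Ines=knight, Jorah=knave}
In every consistent assignment, Bob is a knave.

Bob is a knave.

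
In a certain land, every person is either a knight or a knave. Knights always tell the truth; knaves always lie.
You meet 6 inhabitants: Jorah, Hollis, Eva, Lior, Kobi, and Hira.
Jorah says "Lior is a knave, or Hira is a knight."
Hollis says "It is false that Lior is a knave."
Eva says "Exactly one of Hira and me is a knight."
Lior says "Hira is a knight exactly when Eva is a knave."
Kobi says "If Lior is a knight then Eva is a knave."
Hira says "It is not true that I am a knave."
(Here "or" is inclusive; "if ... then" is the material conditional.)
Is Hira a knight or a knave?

Hira is a knave.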